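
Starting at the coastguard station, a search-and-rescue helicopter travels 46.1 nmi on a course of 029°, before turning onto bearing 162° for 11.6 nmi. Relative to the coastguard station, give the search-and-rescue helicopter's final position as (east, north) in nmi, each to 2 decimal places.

Leg 1 (029°, 46.1 nmi): east 46.1 sin 29° = 22.35, north 46.1 cos 29° = 40.32
Leg 2 (162°, 11.6 nmi): east 11.6 sin 162° = 3.58, north 11.6 cos 162° = -11.03
Summing: 25.93 nmi east, 29.29 nmi north → (25.93, 29.29).

(25.93, 29.29)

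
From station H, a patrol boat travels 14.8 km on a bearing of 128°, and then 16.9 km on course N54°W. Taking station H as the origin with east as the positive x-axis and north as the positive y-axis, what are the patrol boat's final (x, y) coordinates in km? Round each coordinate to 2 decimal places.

Leg 1 (128°, 14.8 km): east 14.8 sin 128° = 11.66, north 14.8 cos 128° = -9.11
Leg 2 (N54°W, 16.9 km): east 16.9 sin 306° = -13.67, north 16.9 cos 306° = 9.93
Summing: -2.01 km east, 0.82 km north → (-2.01, 0.82).

(-2.01, 0.82)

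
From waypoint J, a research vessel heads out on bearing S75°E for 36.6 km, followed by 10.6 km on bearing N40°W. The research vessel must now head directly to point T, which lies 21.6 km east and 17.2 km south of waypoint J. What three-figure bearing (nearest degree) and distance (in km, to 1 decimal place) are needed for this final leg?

204°, 17.3 km

Leg 1 (S75°E, 36.6 km): east 36.6 sin 105° = 35.35, north 36.6 cos 105° = -9.47
Leg 2 (N40°W, 10.6 km): east 10.6 sin 320° = -6.81, north 10.6 cos 320° = 8.12
Current position: (28.54, -1.35). Target: (21.6, -17.2). Remaining: Δeast = -6.94, Δnorth = -15.85.
Bearing = atan2(-6.94, -15.85) mod 360° = 203.65°; distance = √((-6.94)² + (-15.85)²) = 17.300 km.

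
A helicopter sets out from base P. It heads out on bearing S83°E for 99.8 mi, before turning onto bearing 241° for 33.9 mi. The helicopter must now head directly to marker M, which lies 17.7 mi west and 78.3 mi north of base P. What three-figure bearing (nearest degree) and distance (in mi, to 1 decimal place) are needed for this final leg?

321°, 137.9 mi

Leg 1 (S83°E, 99.8 mi): east 99.8 sin 97° = 99.06, north 99.8 cos 97° = -12.16
Leg 2 (241°, 33.9 mi): east 33.9 sin 241° = -29.65, north 33.9 cos 241° = -16.44
Current position: (69.41, -28.60). Target: (-17.7, 78.3). Remaining: Δeast = -87.11, Δnorth = 106.90.
Bearing = atan2(-87.11, 106.90) mod 360° = 320.82°; distance = √((-87.11)² + (106.90)²) = 137.894 mi.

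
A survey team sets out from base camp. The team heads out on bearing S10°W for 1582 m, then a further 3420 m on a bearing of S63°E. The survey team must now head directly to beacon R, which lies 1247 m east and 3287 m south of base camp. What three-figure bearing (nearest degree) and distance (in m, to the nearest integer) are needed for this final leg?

263°, 1536 m

Leg 1 (S10°W, 1582 m): east 1582 sin 190° = -274.71, north 1582 cos 190° = -1557.97
Leg 2 (S63°E, 3420 m): east 3420 sin 117° = 3047.24, north 3420 cos 117° = -1552.65
Current position: (2772.53, -3110.61). Target: (1247, -3287). Remaining: Δeast = -1525.53, Δnorth = -176.39.
Bearing = atan2(-1525.53, -176.39) mod 360° = 263.40°; distance = √((-1525.53)² + (-176.39)²) = 1535.694 m.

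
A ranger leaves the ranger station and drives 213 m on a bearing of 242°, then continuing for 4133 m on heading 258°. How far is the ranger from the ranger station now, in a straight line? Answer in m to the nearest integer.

4338 m

Leg 1 (242°, 213 m): east 213 sin 242° = -188.07, north 213 cos 242° = -100.00
Leg 2 (258°, 4133 m): east 4133 sin 258° = -4042.68, north 4133 cos 258° = -859.30
Net: -4230.75 east, -959.30 north. Distance = √((-4230.75)² + (-959.30)²) = 4338.146 m.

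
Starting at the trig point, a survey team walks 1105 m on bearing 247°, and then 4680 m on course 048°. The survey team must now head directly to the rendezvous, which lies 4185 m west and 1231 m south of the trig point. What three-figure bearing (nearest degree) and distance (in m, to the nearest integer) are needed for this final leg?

Leg 1 (247°, 1105 m): east 1105 sin 247° = -1017.16, north 1105 cos 247° = -431.76
Leg 2 (048°, 4680 m): east 4680 sin 48° = 3477.92, north 4680 cos 48° = 3131.53
Current position: (2460.76, 2699.77). Target: (-4185, -1231). Remaining: Δeast = -6645.76, Δnorth = -3930.77.
Bearing = atan2(-6645.76, -3930.77) mod 360° = 239.40°; distance = √((-6645.76)² + (-3930.77)²) = 7721.211 m.

239°, 7721 m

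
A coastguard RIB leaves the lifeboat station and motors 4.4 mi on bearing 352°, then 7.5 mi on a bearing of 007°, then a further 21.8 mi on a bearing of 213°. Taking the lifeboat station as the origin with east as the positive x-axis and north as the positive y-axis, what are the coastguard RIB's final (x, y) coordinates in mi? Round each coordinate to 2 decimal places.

Leg 1 (352°, 4.4 mi): east 4.4 sin 352° = -0.61, north 4.4 cos 352° = 4.36
Leg 2 (007°, 7.5 mi): east 7.5 sin 7° = 0.91, north 7.5 cos 7° = 7.44
Leg 3 (213°, 21.8 mi): east 21.8 sin 213° = -11.87, north 21.8 cos 213° = -18.28
Summing: -11.57 mi east, -6.48 mi north → (-11.57, -6.48).

(-11.57, -6.48)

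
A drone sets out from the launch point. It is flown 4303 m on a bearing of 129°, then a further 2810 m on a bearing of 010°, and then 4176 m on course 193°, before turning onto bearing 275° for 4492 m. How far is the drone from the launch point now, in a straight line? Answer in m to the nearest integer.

3949 m

Leg 1 (129°, 4303 m): east 4303 sin 129° = 3344.06, north 4303 cos 129° = -2707.97
Leg 2 (010°, 2810 m): east 2810 sin 10° = 487.95, north 2810 cos 10° = 2767.31
Leg 3 (193°, 4176 m): east 4176 sin 193° = -939.40, north 4176 cos 193° = -4068.97
Leg 4 (275°, 4492 m): east 4492 sin 275° = -4474.91, north 4492 cos 275° = 391.50
Net: -1582.29 east, -3618.12 north. Distance = √((-1582.29)² + (-3618.12)²) = 3948.981 m.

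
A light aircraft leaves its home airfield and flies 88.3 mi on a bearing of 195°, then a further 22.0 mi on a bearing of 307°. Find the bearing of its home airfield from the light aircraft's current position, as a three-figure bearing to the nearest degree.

029°

Leg 1 (195°, 88.3 mi): east 88.3 sin 195° = -22.85, north 88.3 cos 195° = -85.29
Leg 2 (307°, 22.0 mi): east 22.0 sin 307° = -17.57, north 22.0 cos 307° = 13.24
Net displacement: -40.42 east, -72.05 north. Direction back to start is (40.42, 72.05): bearing = atan2(40.42, 72.05) mod 360° = 29.29° ≈ 029°.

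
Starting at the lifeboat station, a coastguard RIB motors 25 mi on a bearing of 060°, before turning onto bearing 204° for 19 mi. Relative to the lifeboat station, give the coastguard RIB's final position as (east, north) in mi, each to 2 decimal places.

Leg 1 (060°, 25 mi): east 25 sin 60° = 21.65, north 25 cos 60° = 12.50
Leg 2 (204°, 19 mi): east 19 sin 204° = -7.73, north 19 cos 204° = -17.36
Summing: 13.92 mi east, -4.86 mi north → (13.92, -4.86).

(13.92, -4.86)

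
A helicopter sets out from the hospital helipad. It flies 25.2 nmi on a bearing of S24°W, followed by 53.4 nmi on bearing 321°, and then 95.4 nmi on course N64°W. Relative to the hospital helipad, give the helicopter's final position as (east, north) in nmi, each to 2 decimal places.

Leg 1 (S24°W, 25.2 nmi): east 25.2 sin 204° = -10.25, north 25.2 cos 204° = -23.02
Leg 2 (321°, 53.4 nmi): east 53.4 sin 321° = -33.61, north 53.4 cos 321° = 41.50
Leg 3 (N64°W, 95.4 nmi): east 95.4 sin 296° = -85.74, north 95.4 cos 296° = 41.82
Summing: -129.60 nmi east, 60.30 nmi north → (-129.60, 60.30).

(-129.60, 60.30)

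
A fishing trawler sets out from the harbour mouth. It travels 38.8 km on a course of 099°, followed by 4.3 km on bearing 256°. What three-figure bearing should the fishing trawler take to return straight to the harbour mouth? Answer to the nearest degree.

Leg 1 (099°, 38.8 km): east 38.8 sin 99° = 38.32, north 38.8 cos 99° = -6.07
Leg 2 (256°, 4.3 km): east 4.3 sin 256° = -4.17, north 4.3 cos 256° = -1.04
Net displacement: 34.15 east, -7.11 north. Direction back to start is (-34.15, 7.11): bearing = atan2(-34.15, 7.11) mod 360° = 281.76° ≈ 282°.

282°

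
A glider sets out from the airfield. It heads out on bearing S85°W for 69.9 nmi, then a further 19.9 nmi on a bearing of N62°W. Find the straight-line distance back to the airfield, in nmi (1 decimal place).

87.3 nmi

Leg 1 (S85°W, 69.9 nmi): east 69.9 sin 265° = -69.63, north 69.9 cos 265° = -6.09
Leg 2 (N62°W, 19.9 nmi): east 19.9 sin 298° = -17.57, north 19.9 cos 298° = 9.34
Net: -87.20 east, 3.25 north. Distance = √((-87.20)² + (3.25)²) = 87.265 nmi.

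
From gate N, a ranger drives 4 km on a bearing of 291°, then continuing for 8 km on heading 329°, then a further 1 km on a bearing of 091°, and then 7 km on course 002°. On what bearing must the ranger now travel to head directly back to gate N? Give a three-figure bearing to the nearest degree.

157°

Leg 1 (291°, 4 km): east 4 sin 291° = -3.73, north 4 cos 291° = 1.43
Leg 2 (329°, 8 km): east 8 sin 329° = -4.12, north 8 cos 329° = 6.86
Leg 3 (091°, 1 km): east 1 sin 91° = 1.00, north 1 cos 91° = -0.02
Leg 4 (002°, 7 km): east 7 sin 2° = 0.24, north 7 cos 2° = 7.00
Net displacement: -6.61 east, 15.27 north. Direction back to start is (6.61, -15.27): bearing = atan2(6.61, -15.27) mod 360° = 156.59° ≈ 157°.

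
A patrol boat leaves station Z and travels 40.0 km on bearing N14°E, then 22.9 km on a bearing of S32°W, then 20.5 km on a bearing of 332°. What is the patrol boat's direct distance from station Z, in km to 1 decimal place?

Leg 1 (N14°E, 40.0 km): east 40.0 sin 14° = 9.68, north 40.0 cos 14° = 38.81
Leg 2 (S32°W, 22.9 km): east 22.9 sin 212° = -12.14, north 22.9 cos 212° = -19.42
Leg 3 (332°, 20.5 km): east 20.5 sin 332° = -9.62, north 20.5 cos 332° = 18.10
Net: -12.08 east, 37.49 north. Distance = √((-12.08)² + (37.49)²) = 39.391 km.

39.4 km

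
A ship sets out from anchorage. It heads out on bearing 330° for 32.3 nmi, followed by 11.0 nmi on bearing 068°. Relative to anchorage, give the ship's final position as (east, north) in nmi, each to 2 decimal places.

Leg 1 (330°, 32.3 nmi): east 32.3 sin 330° = -16.15, north 32.3 cos 330° = 27.97
Leg 2 (068°, 11.0 nmi): east 11.0 sin 68° = 10.20, north 11.0 cos 68° = 4.12
Summing: -5.95 nmi east, 32.09 nmi north → (-5.95, 32.09).

(-5.95, 32.09)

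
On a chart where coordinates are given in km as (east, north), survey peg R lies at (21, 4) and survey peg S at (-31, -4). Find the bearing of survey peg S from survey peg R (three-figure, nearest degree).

Δeast = -31 − 21 = -52.00; Δnorth = -4 − 4 = -8.00.
Bearing = atan2(Δeast, Δnorth) mod 360° = 261.25° ≈ 261°.

261°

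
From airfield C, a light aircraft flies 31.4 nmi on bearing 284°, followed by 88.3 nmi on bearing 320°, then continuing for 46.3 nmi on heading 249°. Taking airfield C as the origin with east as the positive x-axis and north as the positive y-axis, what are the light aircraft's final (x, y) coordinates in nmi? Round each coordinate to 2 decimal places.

Leg 1 (284°, 31.4 nmi): east 31.4 sin 284° = -30.47, north 31.4 cos 284° = 7.60
Leg 2 (320°, 88.3 nmi): east 88.3 sin 320° = -56.76, north 88.3 cos 320° = 67.64
Leg 3 (249°, 46.3 nmi): east 46.3 sin 249° = -43.22, north 46.3 cos 249° = -16.59
Summing: -130.45 nmi east, 58.65 nmi north → (-130.45, 58.65).

(-130.45, 58.65)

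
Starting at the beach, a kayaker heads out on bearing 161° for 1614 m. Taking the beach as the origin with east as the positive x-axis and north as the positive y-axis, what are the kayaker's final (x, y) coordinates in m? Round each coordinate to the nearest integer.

(525, -1526)

Leg 1 (161°, 1614 m): east 1614 sin 161° = 525.47, north 1614 cos 161° = -1526.07
Summing: 525.47 m east, -1526.07 m north → (525, -1526).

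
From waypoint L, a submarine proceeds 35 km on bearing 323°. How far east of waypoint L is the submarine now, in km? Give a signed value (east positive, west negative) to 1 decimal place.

Leg 1 (323°, 35 km): east 35 sin 323° = -21.06, north 35 cos 323° = 27.95
Net east component: -21.06 km.

-21.1 km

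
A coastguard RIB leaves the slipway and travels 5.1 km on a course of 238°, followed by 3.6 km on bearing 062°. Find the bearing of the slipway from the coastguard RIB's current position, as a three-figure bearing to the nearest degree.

049°

Leg 1 (238°, 5.1 km): east 5.1 sin 238° = -4.33, north 5.1 cos 238° = -2.70
Leg 2 (062°, 3.6 km): east 3.6 sin 62° = 3.18, north 3.6 cos 62° = 1.69
Net displacement: -1.15 east, -1.01 north. Direction back to start is (1.15, 1.01): bearing = atan2(1.15, 1.01) mod 360° = 48.55° ≈ 049°.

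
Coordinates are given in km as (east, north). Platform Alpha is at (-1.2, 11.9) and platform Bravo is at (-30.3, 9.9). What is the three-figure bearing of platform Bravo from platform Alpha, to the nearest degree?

266°

Δeast = -30.3 − -1.2 = -29.10; Δnorth = 9.9 − 11.9 = -2.00.
Bearing = atan2(Δeast, Δnorth) mod 360° = 266.07° ≈ 266°.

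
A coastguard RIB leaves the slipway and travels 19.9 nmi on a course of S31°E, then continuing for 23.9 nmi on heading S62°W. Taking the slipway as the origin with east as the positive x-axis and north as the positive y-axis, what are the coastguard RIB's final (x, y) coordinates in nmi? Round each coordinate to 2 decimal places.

(-10.85, -28.28)

Leg 1 (S31°E, 19.9 nmi): east 19.9 sin 149° = 10.25, north 19.9 cos 149° = -17.06
Leg 2 (S62°W, 23.9 nmi): east 23.9 sin 242° = -21.10, north 23.9 cos 242° = -11.22
Summing: -10.85 nmi east, -28.28 nmi north → (-10.85, -28.28).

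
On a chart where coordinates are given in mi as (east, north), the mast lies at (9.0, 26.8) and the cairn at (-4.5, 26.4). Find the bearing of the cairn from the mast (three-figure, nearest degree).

268°

Δeast = -4.5 − 9.0 = -13.50; Δnorth = 26.4 − 26.8 = -0.40.
Bearing = atan2(Δeast, Δnorth) mod 360° = 268.30° ≈ 268°.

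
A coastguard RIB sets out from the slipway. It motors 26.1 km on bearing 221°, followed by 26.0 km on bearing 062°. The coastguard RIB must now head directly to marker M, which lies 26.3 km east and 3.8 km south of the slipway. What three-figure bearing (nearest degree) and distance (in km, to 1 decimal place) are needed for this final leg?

Leg 1 (221°, 26.1 km): east 26.1 sin 221° = -17.12, north 26.1 cos 221° = -19.70
Leg 2 (062°, 26.0 km): east 26.0 sin 62° = 22.96, north 26.0 cos 62° = 12.21
Current position: (5.83, -7.49). Target: (26.3, -3.8). Remaining: Δeast = 20.47, Δnorth = 3.69.
Bearing = atan2(20.47, 3.69) mod 360° = 79.78°; distance = √((20.47)² + (3.69)²) = 20.797 km.

080°, 20.8 km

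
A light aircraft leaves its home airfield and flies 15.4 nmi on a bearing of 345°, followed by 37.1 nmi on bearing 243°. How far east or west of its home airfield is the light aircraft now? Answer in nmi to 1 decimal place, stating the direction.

37.0 nmi west

Leg 1 (345°, 15.4 nmi): east 15.4 sin 345° = -3.99, north 15.4 cos 345° = 14.88
Leg 2 (243°, 37.1 nmi): east 37.1 sin 243° = -33.06, north 37.1 cos 243° = -16.84
Net east component: -37.04 nmi.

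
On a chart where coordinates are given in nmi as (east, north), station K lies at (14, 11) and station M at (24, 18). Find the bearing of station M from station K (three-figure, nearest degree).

055°

Δeast = 24 − 14 = 10.00; Δnorth = 18 − 11 = 7.00.
Bearing = atan2(Δeast, Δnorth) mod 360° = 55.01° ≈ 055°.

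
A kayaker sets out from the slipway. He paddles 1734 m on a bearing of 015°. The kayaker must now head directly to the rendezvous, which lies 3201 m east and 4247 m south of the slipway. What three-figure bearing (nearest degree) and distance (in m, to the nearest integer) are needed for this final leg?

Leg 1 (015°, 1734 m): east 1734 sin 15° = 448.79, north 1734 cos 15° = 1674.92
Current position: (448.79, 1674.92). Target: (3201, -4247). Remaining: Δeast = 2752.21, Δnorth = -5921.92.
Bearing = atan2(2752.21, -5921.92) mod 360° = 155.07°; distance = √((2752.21)² + (-5921.92)²) = 6530.217 m.

155°, 6530 m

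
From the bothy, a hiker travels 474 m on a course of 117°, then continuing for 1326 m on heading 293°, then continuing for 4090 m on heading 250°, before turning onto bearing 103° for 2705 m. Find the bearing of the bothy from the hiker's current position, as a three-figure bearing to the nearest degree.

050°

Leg 1 (117°, 474 m): east 474 sin 117° = 422.34, north 474 cos 117° = -215.19
Leg 2 (293°, 1326 m): east 1326 sin 293° = -1220.59, north 1326 cos 293° = 518.11
Leg 3 (250°, 4090 m): east 4090 sin 250° = -3843.34, north 4090 cos 250° = -1398.86
Leg 4 (103°, 2705 m): east 2705 sin 103° = 2635.67, north 2705 cos 103° = -608.49
Net displacement: -2005.92 east, -1704.44 north. Direction back to start is (2005.92, 1704.44): bearing = atan2(2005.92, 1704.44) mod 360° = 49.65° ≈ 050°.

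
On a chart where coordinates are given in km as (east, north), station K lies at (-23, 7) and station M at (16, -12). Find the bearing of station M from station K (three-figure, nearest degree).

Δeast = 16 − -23 = 39.00; Δnorth = -12 − 7 = -19.00.
Bearing = atan2(Δeast, Δnorth) mod 360° = 115.97° ≈ 116°.

116°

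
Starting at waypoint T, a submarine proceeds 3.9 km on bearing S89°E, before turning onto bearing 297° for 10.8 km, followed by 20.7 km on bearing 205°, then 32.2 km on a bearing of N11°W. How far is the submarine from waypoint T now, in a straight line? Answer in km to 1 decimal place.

27.2 km

Leg 1 (S89°E, 3.9 km): east 3.9 sin 91° = 3.90, north 3.9 cos 91° = -0.07
Leg 2 (297°, 10.8 km): east 10.8 sin 297° = -9.62, north 10.8 cos 297° = 4.90
Leg 3 (205°, 20.7 km): east 20.7 sin 205° = -8.75, north 20.7 cos 205° = -18.76
Leg 4 (N11°W, 32.2 km): east 32.2 sin 349° = -6.14, north 32.2 cos 349° = 31.61
Net: -20.62 east, 17.68 north. Distance = √((-20.62)² + (17.68)²) = 27.160 km.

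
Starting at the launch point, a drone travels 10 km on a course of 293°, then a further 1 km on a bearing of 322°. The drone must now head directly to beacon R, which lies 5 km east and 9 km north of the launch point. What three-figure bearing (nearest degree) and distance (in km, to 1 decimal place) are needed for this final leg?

Leg 1 (293°, 10 km): east 10 sin 293° = -9.21, north 10 cos 293° = 3.91
Leg 2 (322°, 1 km): east 1 sin 322° = -0.62, north 1 cos 322° = 0.79
Current position: (-9.82, 4.70). Target: (5, 9). Remaining: Δeast = 14.82, Δnorth = 4.30.
Bearing = atan2(14.82, 4.30) mod 360° = 73.80°; distance = √((14.82)² + (4.30)²) = 15.433 km.

074°, 15.4 km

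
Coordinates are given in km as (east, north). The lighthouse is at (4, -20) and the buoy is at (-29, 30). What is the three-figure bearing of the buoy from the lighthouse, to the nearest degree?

327°

Δeast = -29 − 4 = -33.00; Δnorth = 30 − -20 = 50.00.
Bearing = atan2(Δeast, Δnorth) mod 360° = 326.58° ≈ 327°.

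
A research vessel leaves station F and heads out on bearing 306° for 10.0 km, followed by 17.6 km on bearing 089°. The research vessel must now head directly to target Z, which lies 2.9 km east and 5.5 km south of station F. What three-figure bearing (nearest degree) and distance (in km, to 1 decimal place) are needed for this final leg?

209°, 13.4 km

Leg 1 (306°, 10.0 km): east 10.0 sin 306° = -8.09, north 10.0 cos 306° = 5.88
Leg 2 (089°, 17.6 km): east 17.6 sin 89° = 17.60, north 17.6 cos 89° = 0.31
Current position: (9.51, 6.19). Target: (2.9, -5.5). Remaining: Δeast = -6.61, Δnorth = -11.69.
Bearing = atan2(-6.61, -11.69) mod 360° = 209.49°; distance = √((-6.61)² + (-11.69)²) = 13.424 km.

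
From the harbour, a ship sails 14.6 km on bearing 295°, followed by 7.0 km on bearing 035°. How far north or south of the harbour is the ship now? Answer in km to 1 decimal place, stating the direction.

Leg 1 (295°, 14.6 km): east 14.6 sin 295° = -13.23, north 14.6 cos 295° = 6.17
Leg 2 (035°, 7.0 km): east 7.0 sin 35° = 4.02, north 7.0 cos 35° = 5.73
Net north component: 11.90 km.

11.9 km north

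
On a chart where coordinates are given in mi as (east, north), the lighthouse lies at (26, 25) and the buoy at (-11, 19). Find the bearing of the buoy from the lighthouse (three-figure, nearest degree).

Δeast = -11 − 26 = -37.00; Δnorth = 19 − 25 = -6.00.
Bearing = atan2(Δeast, Δnorth) mod 360° = 260.79° ≈ 261°.

261°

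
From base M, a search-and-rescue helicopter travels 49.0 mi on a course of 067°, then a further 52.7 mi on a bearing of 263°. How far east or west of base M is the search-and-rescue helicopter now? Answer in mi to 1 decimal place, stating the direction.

7.2 mi west

Leg 1 (067°, 49.0 mi): east 49.0 sin 67° = 45.10, north 49.0 cos 67° = 19.15
Leg 2 (263°, 52.7 mi): east 52.7 sin 263° = -52.31, north 52.7 cos 263° = -6.42
Net east component: -7.20 mi.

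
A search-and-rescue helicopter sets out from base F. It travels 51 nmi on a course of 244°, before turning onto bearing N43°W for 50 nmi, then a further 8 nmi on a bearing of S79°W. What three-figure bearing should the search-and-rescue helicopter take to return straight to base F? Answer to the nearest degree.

098°

Leg 1 (244°, 51 nmi): east 51 sin 244° = -45.84, north 51 cos 244° = -22.36
Leg 2 (N43°W, 50 nmi): east 50 sin 317° = -34.10, north 50 cos 317° = 36.57
Leg 3 (S79°W, 8 nmi): east 8 sin 259° = -7.85, north 8 cos 259° = -1.53
Net displacement: -87.79 east, 12.68 north. Direction back to start is (87.79, -12.68): bearing = atan2(87.79, -12.68) mod 360° = 98.22° ≈ 098°.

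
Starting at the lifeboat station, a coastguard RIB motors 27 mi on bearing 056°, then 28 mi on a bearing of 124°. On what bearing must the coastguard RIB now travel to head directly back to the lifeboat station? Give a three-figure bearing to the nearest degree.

271°

Leg 1 (056°, 27 mi): east 27 sin 56° = 22.38, north 27 cos 56° = 15.10
Leg 2 (124°, 28 mi): east 28 sin 124° = 23.21, north 28 cos 124° = -15.66
Net displacement: 45.60 east, -0.56 north. Direction back to start is (-45.60, 0.56): bearing = atan2(-45.60, 0.56) mod 360° = 270.70° ≈ 271°.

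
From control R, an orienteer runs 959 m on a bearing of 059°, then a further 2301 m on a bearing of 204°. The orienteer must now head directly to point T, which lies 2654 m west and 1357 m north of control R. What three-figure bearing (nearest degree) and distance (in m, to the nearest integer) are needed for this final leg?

319°, 3904 m

Leg 1 (059°, 959 m): east 959 sin 59° = 822.02, north 959 cos 59° = 493.92
Leg 2 (204°, 2301 m): east 2301 sin 204° = -935.90, north 2301 cos 204° = -2102.07
Current position: (-113.88, -1608.15). Target: (-2654, 1357). Remaining: Δeast = -2540.12, Δnorth = 2965.15.
Bearing = atan2(-2540.12, 2965.15) mod 360° = 319.41°; distance = √((-2540.12)² + (2965.15)²) = 3904.397 m.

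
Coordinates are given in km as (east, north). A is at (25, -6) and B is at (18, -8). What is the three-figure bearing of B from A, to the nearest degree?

Δeast = 18 − 25 = -7.00; Δnorth = -8 − -6 = -2.00.
Bearing = atan2(Δeast, Δnorth) mod 360° = 254.05° ≈ 254°.

254°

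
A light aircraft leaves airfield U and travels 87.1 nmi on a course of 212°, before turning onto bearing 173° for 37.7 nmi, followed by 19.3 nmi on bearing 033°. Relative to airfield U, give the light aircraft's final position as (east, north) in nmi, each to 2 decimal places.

Leg 1 (212°, 87.1 nmi): east 87.1 sin 212° = -46.16, north 87.1 cos 212° = -73.86
Leg 2 (173°, 37.7 nmi): east 37.7 sin 173° = 4.59, north 37.7 cos 173° = -37.42
Leg 3 (033°, 19.3 nmi): east 19.3 sin 33° = 10.51, north 19.3 cos 33° = 16.19
Summing: -31.05 nmi east, -95.10 nmi north → (-31.05, -95.10).

(-31.05, -95.10)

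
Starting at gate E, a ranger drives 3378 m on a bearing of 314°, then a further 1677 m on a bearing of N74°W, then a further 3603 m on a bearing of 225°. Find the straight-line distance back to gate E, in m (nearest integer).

Leg 1 (314°, 3378 m): east 3378 sin 314° = -2429.93, north 3378 cos 314° = 2346.56
Leg 2 (N74°W, 1677 m): east 1677 sin 286° = -1612.04, north 1677 cos 286° = 462.24
Leg 3 (225°, 3603 m): east 3603 sin 225° = -2547.71, north 3603 cos 225° = -2547.71
Net: -6589.67 east, 261.09 north. Distance = √((-6589.67)² + (261.09)²) = 6594.842 m.

6595 m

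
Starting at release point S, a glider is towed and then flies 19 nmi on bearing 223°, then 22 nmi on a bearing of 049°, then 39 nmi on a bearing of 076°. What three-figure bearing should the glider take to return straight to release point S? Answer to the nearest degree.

Leg 1 (223°, 19 nmi): east 19 sin 223° = -12.96, north 19 cos 223° = -13.90
Leg 2 (049°, 22 nmi): east 22 sin 49° = 16.60, north 22 cos 49° = 14.43
Leg 3 (076°, 39 nmi): east 39 sin 76° = 37.84, north 39 cos 76° = 9.43
Net displacement: 41.49 east, 9.97 north. Direction back to start is (-41.49, -9.97): bearing = atan2(-41.49, -9.97) mod 360° = 256.48° ≈ 256°.

256°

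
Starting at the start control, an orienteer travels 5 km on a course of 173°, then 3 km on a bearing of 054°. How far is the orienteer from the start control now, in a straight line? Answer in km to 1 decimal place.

Leg 1 (173°, 5 km): east 5 sin 173° = 0.61, north 5 cos 173° = -4.96
Leg 2 (054°, 3 km): east 3 sin 54° = 2.43, north 3 cos 54° = 1.76
Net: 3.04 east, -3.20 north. Distance = √((3.04)² + (-3.20)²) = 4.411 km.

4.4 km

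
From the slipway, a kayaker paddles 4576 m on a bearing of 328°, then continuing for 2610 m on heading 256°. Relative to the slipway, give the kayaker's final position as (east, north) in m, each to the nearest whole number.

(-4957, 3249)

Leg 1 (328°, 4576 m): east 4576 sin 328° = -2424.91, north 4576 cos 328° = 3880.67
Leg 2 (256°, 2610 m): east 2610 sin 256° = -2532.47, north 2610 cos 256° = -631.42
Summing: -4957.38 m east, 3249.25 m north → (-4957, 3249).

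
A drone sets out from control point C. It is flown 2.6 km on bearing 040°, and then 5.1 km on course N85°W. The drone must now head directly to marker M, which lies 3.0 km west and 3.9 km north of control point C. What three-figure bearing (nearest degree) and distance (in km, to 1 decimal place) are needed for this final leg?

016°, 1.5 km

Leg 1 (040°, 2.6 km): east 2.6 sin 40° = 1.67, north 2.6 cos 40° = 1.99
Leg 2 (N85°W, 5.1 km): east 5.1 sin 275° = -5.08, north 5.1 cos 275° = 0.44
Current position: (-3.41, 2.44). Target: (-3.0, 3.9). Remaining: Δeast = 0.41, Δnorth = 1.46.
Bearing = atan2(0.41, 1.46) mod 360° = 15.62°; distance = √((0.41)² + (1.46)²) = 1.520 km.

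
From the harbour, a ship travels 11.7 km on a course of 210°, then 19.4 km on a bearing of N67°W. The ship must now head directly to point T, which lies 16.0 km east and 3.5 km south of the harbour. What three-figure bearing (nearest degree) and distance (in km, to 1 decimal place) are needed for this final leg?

Leg 1 (210°, 11.7 km): east 11.7 sin 210° = -5.85, north 11.7 cos 210° = -10.13
Leg 2 (N67°W, 19.4 km): east 19.4 sin 293° = -17.86, north 19.4 cos 293° = 7.58
Current position: (-23.71, -2.55). Target: (16.0, -3.5). Remaining: Δeast = 39.71, Δnorth = -0.95.
Bearing = atan2(39.71, -0.95) mod 360° = 91.37°; distance = √((39.71)² + (-0.95)²) = 39.719 km.

091°, 39.7 km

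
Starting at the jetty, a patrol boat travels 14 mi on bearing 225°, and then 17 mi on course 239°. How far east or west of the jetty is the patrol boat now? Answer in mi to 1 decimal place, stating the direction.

24.5 mi west

Leg 1 (225°, 14 mi): east 14 sin 225° = -9.90, north 14 cos 225° = -9.90
Leg 2 (239°, 17 mi): east 17 sin 239° = -14.57, north 17 cos 239° = -8.76
Net east component: -24.47 mi.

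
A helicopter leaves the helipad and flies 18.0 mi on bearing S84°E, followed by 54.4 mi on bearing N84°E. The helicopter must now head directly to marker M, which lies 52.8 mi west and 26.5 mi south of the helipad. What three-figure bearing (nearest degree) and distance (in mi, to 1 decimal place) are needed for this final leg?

Leg 1 (S84°E, 18.0 mi): east 18.0 sin 96° = 17.90, north 18.0 cos 96° = -1.88
Leg 2 (N84°E, 54.4 mi): east 54.4 sin 84° = 54.10, north 54.4 cos 84° = 5.69
Current position: (72.00, 3.80). Target: (-52.8, -26.5). Remaining: Δeast = -124.80, Δnorth = -30.30.
Bearing = atan2(-124.80, -30.30) mod 360° = 256.35°; distance = √((-124.80)² + (-30.30)²) = 128.430 mi.

256°, 128.4 mi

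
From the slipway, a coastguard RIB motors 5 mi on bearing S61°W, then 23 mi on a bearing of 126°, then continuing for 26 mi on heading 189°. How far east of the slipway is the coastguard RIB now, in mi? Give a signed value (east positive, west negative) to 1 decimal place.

Leg 1 (S61°W, 5 mi): east 5 sin 241° = -4.37, north 5 cos 241° = -2.42
Leg 2 (126°, 23 mi): east 23 sin 126° = 18.61, north 23 cos 126° = -13.52
Leg 3 (189°, 26 mi): east 26 sin 189° = -4.07, north 26 cos 189° = -25.68
Net east component: 10.17 mi.

10.2 mi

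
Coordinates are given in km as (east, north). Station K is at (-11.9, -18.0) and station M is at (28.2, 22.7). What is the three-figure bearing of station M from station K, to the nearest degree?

045°

Δeast = 28.2 − -11.9 = 40.10; Δnorth = 22.7 − -18.0 = 40.70.
Bearing = atan2(Δeast, Δnorth) mod 360° = 44.57° ≈ 045°.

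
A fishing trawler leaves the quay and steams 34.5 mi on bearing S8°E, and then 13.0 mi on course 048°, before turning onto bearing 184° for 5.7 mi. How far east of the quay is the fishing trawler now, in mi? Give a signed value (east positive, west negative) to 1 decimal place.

14.1 mi

Leg 1 (S8°E, 34.5 mi): east 34.5 sin 172° = 4.80, north 34.5 cos 172° = -34.16
Leg 2 (048°, 13.0 mi): east 13.0 sin 48° = 9.66, north 13.0 cos 48° = 8.70
Leg 3 (184°, 5.7 mi): east 5.7 sin 184° = -0.40, north 5.7 cos 184° = -5.69
Net east component: 14.06 mi.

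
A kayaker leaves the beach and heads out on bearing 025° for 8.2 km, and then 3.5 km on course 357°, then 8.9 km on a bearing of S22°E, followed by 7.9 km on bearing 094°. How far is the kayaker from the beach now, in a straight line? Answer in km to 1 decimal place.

Leg 1 (025°, 8.2 km): east 8.2 sin 25° = 3.47, north 8.2 cos 25° = 7.43
Leg 2 (357°, 3.5 km): east 3.5 sin 357° = -0.18, north 3.5 cos 357° = 3.50
Leg 3 (S22°E, 8.9 km): east 8.9 sin 158° = 3.33, north 8.9 cos 158° = -8.25
Leg 4 (094°, 7.9 km): east 7.9 sin 94° = 7.88, north 7.9 cos 94° = -0.55
Net: 14.50 east, 2.12 north. Distance = √((14.50)² + (2.12)²) = 14.652 km.

14.7 km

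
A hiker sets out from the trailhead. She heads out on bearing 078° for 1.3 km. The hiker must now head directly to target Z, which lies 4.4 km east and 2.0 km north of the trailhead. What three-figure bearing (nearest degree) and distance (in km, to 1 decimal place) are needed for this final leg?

061°, 3.6 km

Leg 1 (078°, 1.3 km): east 1.3 sin 78° = 1.27, north 1.3 cos 78° = 0.27
Current position: (1.27, 0.27). Target: (4.4, 2.0). Remaining: Δeast = 3.13, Δnorth = 1.73.
Bearing = atan2(3.13, 1.73) mod 360° = 61.06°; distance = √((3.13)² + (1.73)²) = 3.575 km.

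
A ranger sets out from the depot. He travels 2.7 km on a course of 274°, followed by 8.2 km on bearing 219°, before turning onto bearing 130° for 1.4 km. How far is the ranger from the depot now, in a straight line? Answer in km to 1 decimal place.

9.8 km

Leg 1 (274°, 2.7 km): east 2.7 sin 274° = -2.69, north 2.7 cos 274° = 0.19
Leg 2 (219°, 8.2 km): east 8.2 sin 219° = -5.16, north 8.2 cos 219° = -6.37
Leg 3 (130°, 1.4 km): east 1.4 sin 130° = 1.07, north 1.4 cos 130° = -0.90
Net: -6.78 east, -7.08 north. Distance = √((-6.78)² + (-7.08)²) = 9.807 km.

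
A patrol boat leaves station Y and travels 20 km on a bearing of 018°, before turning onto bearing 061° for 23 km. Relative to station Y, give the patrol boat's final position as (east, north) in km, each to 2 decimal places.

Leg 1 (018°, 20 km): east 20 sin 18° = 6.18, north 20 cos 18° = 19.02
Leg 2 (061°, 23 km): east 23 sin 61° = 20.12, north 23 cos 61° = 11.15
Summing: 26.30 km east, 30.17 km north → (26.30, 30.17).

(26.30, 30.17)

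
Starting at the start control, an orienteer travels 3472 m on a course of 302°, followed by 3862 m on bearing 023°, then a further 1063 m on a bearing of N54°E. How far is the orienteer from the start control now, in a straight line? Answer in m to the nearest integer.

6047 m

Leg 1 (302°, 3472 m): east 3472 sin 302° = -2944.42, north 3472 cos 302° = 1839.88
Leg 2 (023°, 3862 m): east 3862 sin 23° = 1509.00, north 3862 cos 23° = 3554.99
Leg 3 (N54°E, 1063 m): east 1063 sin 54° = 859.99, north 1063 cos 54° = 624.82
Net: -575.43 east, 6019.69 north. Distance = √((-575.43)² + (6019.69)²) = 6047.126 m.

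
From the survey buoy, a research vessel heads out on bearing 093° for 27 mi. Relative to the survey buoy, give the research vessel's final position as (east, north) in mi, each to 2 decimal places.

Leg 1 (093°, 27 mi): east 27 sin 93° = 26.96, north 27 cos 93° = -1.41
Summing: 26.96 mi east, -1.41 mi north → (26.96, -1.41).

(26.96, -1.41)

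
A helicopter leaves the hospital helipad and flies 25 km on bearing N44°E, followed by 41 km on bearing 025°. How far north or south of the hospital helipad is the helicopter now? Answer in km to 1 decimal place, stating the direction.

55.1 km north

Leg 1 (N44°E, 25 km): east 25 sin 44° = 17.37, north 25 cos 44° = 17.98
Leg 2 (025°, 41 km): east 41 sin 25° = 17.33, north 41 cos 25° = 37.16
Net north component: 55.14 km.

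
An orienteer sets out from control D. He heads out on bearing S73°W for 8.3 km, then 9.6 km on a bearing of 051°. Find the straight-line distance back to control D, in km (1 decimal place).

Leg 1 (S73°W, 8.3 km): east 8.3 sin 253° = -7.94, north 8.3 cos 253° = -2.43
Leg 2 (051°, 9.6 km): east 9.6 sin 51° = 7.46, north 9.6 cos 51° = 6.04
Net: -0.48 east, 3.61 north. Distance = √((-0.48)² + (3.61)²) = 3.646 km.

3.6 km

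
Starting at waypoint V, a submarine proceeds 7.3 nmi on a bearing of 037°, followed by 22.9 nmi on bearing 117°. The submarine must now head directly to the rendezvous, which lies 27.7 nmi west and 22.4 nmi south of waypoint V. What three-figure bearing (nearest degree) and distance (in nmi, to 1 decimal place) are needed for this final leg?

251°, 55.4 nmi

Leg 1 (037°, 7.3 nmi): east 7.3 sin 37° = 4.39, north 7.3 cos 37° = 5.83
Leg 2 (117°, 22.9 nmi): east 22.9 sin 117° = 20.40, north 22.9 cos 117° = -10.40
Current position: (24.80, -4.57). Target: (-27.7, -22.4). Remaining: Δeast = -52.50, Δnorth = -17.83.
Bearing = atan2(-52.50, -17.83) mod 360° = 251.24°; distance = √((-52.50)² + (-17.83)²) = 55.444 nmi.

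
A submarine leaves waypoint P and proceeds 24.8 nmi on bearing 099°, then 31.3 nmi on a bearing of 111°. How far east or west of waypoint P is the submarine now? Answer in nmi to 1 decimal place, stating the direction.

53.7 nmi east

Leg 1 (099°, 24.8 nmi): east 24.8 sin 99° = 24.49, north 24.8 cos 99° = -3.88
Leg 2 (111°, 31.3 nmi): east 31.3 sin 111° = 29.22, north 31.3 cos 111° = -11.22
Net east component: 53.72 nmi.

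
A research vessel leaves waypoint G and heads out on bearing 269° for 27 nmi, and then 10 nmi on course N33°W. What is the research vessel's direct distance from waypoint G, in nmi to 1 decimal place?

33.4 nmi

Leg 1 (269°, 27 nmi): east 27 sin 269° = -27.00, north 27 cos 269° = -0.47
Leg 2 (N33°W, 10 nmi): east 10 sin 327° = -5.45, north 10 cos 327° = 8.39
Net: -32.44 east, 7.92 north. Distance = √((-32.44)² + (7.92)²) = 33.394 nmi.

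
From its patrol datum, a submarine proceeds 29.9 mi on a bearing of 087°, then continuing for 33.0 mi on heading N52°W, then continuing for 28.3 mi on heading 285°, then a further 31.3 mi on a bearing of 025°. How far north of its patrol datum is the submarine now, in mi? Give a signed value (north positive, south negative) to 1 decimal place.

Leg 1 (087°, 29.9 mi): east 29.9 sin 87° = 29.86, north 29.9 cos 87° = 1.56
Leg 2 (N52°W, 33.0 mi): east 33.0 sin 308° = -26.00, north 33.0 cos 308° = 20.32
Leg 3 (285°, 28.3 mi): east 28.3 sin 285° = -27.34, north 28.3 cos 285° = 7.32
Leg 4 (025°, 31.3 mi): east 31.3 sin 25° = 13.23, north 31.3 cos 25° = 28.37
Net north component: 57.57 mi.

57.6 mi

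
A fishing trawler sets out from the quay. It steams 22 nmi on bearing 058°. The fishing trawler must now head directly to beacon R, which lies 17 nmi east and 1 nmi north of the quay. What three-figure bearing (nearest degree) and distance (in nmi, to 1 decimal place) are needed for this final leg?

Leg 1 (058°, 22 nmi): east 22 sin 58° = 18.66, north 22 cos 58° = 11.66
Current position: (18.66, 11.66). Target: (17, 1). Remaining: Δeast = -1.66, Δnorth = -10.66.
Bearing = atan2(-1.66, -10.66) mod 360° = 188.84°; distance = √((-1.66)² + (-10.66)²) = 10.786 nmi.

189°, 10.8 nmi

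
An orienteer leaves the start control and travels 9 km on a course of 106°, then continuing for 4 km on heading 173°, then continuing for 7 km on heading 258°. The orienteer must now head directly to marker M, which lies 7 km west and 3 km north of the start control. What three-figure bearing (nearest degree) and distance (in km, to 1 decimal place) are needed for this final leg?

Leg 1 (106°, 9 km): east 9 sin 106° = 8.65, north 9 cos 106° = -2.48
Leg 2 (173°, 4 km): east 4 sin 173° = 0.49, north 4 cos 173° = -3.97
Leg 3 (258°, 7 km): east 7 sin 258° = -6.85, north 7 cos 258° = -1.46
Current position: (2.29, -7.91). Target: (-7, 3). Remaining: Δeast = -9.29, Δnorth = 10.91.
Bearing = atan2(-9.29, 10.91) mod 360° = 319.57°; distance = √((-9.29)² + (10.91)²) = 14.328 km.

320°, 14.3 km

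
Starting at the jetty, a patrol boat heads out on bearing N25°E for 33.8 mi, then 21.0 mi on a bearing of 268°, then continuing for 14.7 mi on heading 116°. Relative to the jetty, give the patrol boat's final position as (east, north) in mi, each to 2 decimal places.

Leg 1 (N25°E, 33.8 mi): east 33.8 sin 25° = 14.28, north 33.8 cos 25° = 30.63
Leg 2 (268°, 21.0 mi): east 21.0 sin 268° = -20.99, north 21.0 cos 268° = -0.73
Leg 3 (116°, 14.7 mi): east 14.7 sin 116° = 13.21, north 14.7 cos 116° = -6.44
Summing: 6.51 mi east, 23.46 mi north → (6.51, 23.46).

(6.51, 23.46)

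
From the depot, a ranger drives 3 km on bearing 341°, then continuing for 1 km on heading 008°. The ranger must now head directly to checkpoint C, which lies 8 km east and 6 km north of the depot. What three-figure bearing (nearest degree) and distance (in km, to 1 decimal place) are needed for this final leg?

Leg 1 (341°, 3 km): east 3 sin 341° = -0.98, north 3 cos 341° = 2.84
Leg 2 (008°, 1 km): east 1 sin 8° = 0.14, north 1 cos 8° = 0.99
Current position: (-0.84, 3.83). Target: (8, 6). Remaining: Δeast = 8.84, Δnorth = 2.17.
Bearing = atan2(8.84, 2.17) mod 360° = 76.18°; distance = √((8.84)² + (2.17)²) = 9.101 km.

076°, 9.1 km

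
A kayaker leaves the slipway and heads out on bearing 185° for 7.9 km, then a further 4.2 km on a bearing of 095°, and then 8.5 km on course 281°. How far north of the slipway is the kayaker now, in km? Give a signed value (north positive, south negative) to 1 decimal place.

Leg 1 (185°, 7.9 km): east 7.9 sin 185° = -0.69, north 7.9 cos 185° = -7.87
Leg 2 (095°, 4.2 km): east 4.2 sin 95° = 4.18, north 4.2 cos 95° = -0.37
Leg 3 (281°, 8.5 km): east 8.5 sin 281° = -8.34, north 8.5 cos 281° = 1.62
Net north component: -6.61 km.

-6.6 km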